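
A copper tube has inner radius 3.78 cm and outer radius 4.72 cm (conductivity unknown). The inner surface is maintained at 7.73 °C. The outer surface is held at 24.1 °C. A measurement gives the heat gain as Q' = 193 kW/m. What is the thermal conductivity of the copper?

ΣR = ΔT/Q' = |7.73 − 24.1|/1.93×10^5 = 8.482×10^-5 m·K/W
ln(r₂/r₁)/(2πk) = 8.482×10^-5 ⇒ k = 0.2221/(2π·8.482×10^-5) = 417 W/m·K

k = 417 W/m·K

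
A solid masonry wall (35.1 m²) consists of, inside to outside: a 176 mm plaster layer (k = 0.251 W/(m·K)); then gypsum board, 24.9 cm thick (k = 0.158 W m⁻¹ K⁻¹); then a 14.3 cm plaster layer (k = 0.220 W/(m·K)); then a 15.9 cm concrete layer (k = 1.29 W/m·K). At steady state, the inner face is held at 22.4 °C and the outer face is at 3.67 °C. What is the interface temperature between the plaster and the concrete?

T = 4.43 °C

Treat each layer as a resistance in series:
  R_plaster = L/(kA) = 0.176/(0.251·35.1) = 0.01998 K/W
  R_gypsum board = L/(kA) = 0.249/(0.158·35.1) = 0.04490 K/W
  R_plaster = L/(kA) = 0.143/(0.220·35.1) = 0.01852 K/W
  R_concrete = L/(kA) = 0.159/(1.29·35.1) = 0.003512 K/W
ΣR = 0.01998 + 0.04490 + 0.01852 + 0.003512 = 0.08691 K/W
Q = ΔT/ΣR = (22.4 °C − 3.67 °C)/0.08691 = 215.5 W
From the inner boundary to the plaster/concrete interface, ΣR_partial = 0.08340 K/W.
T_interface = T_in − Q·ΣR_partial = 22.4 °C − (215.5)(0.08340) = 4.43 °C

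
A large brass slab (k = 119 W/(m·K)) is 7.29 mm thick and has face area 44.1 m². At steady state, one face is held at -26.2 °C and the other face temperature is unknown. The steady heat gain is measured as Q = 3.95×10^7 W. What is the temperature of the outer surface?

T_out = 28.7 °C

Sum the resistances:
  R_brass = L/(kA) = 0.00729/(119·44.1) = 1.389×10^-6 K/W
ΣR = 1.389×10^-6 K/W
ΔT = Q·ΣR = 3.95×10^7 × 1.389×10^-6 = 54.87 K
Heat flows inward, so T_out = T_in + ΔT = -26.2 + 54.87 = 28.7 °C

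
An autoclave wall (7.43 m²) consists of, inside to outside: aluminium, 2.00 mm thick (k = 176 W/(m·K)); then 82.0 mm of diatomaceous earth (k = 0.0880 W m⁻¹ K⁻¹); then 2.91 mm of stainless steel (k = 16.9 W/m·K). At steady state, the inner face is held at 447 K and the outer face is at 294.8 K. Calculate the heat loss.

Series thermal resistances, inner to outer:
  R_aluminium = L/(kA) = 0.00200/(176·7.43) = 1.529×10^-6 K/W
  R_diatomaceous earth = L/(kA) = 0.0820/(0.0880·7.43) = 0.1254 K/W
  R_stainless steel = L/(kA) = 0.00291/(16.9·7.43) = 2.317×10^-5 K/W
ΣR = 1.529×10^-6 + 0.1254 + 2.317×10^-5 = 0.1254 K/W
Q = ΔT/ΣR = (447 K − 294.8 K)/0.1254 = 1210 W

Q = 1210 W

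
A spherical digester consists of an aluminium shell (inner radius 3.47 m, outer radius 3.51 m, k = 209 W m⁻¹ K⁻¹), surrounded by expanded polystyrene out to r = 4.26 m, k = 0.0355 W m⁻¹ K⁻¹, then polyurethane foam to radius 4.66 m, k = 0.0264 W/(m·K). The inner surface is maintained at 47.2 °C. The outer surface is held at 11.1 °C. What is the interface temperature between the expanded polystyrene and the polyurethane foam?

T = 23.8 °C

Series thermal resistances, inner to outer:
  R_aluminium = (1/3.47 − 1/3.51)/(4πk) = 0.003284/(4π·209) = 1.250×10^-6 K/W
  R_expanded polystyrene = (1/3.51 − 1/4.26)/(4πk) = 0.05016/(4π·0.0355) = 0.1124 K/W
  R_polyurethane foam = (1/4.26 − 1/4.66)/(4πk) = 0.02015/(4π·0.0264) = 0.06074 K/W
ΣR = 1.250×10^-6 + 0.1124 + 0.06074 = 0.1731 K/W
Q = ΔT/ΣR = (47.2 °C − 11.1 °C)/0.1731 = 208.5 W
From the inner boundary to the expanded polystyrene/polyurethane foam interface, ΣR_partial = 0.1124 K/W.
T_interface = T_in − Q·ΣR_partial = 47.2 °C − (208.5)(0.1124) = 23.8 °C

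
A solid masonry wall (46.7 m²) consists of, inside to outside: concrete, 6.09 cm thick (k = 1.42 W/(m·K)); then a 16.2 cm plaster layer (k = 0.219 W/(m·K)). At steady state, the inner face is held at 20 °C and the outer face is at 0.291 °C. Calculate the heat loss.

Series thermal resistances, inner to outer:
  R_concrete = L/(kA) = 0.0609/(1.42·46.7) = 9.184×10^-4 K/W
  R_plaster = L/(kA) = 0.162/(0.219·46.7) = 0.01584 K/W
ΣR = 9.184×10^-4 + 0.01584 = 0.01676 K/W
Q = ΔT/ΣR = (20 °C − 0.291 °C)/0.01676 = 1180 W

Q = 1180 W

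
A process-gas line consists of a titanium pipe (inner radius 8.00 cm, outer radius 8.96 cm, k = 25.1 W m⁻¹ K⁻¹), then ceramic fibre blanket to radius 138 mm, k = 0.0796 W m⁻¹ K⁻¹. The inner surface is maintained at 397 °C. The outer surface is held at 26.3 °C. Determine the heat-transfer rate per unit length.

Treat each layer as a resistance in series:
  R'_titanium = ln(0.0896/0.0800)/(2πk) = 0.1133/(2π·25.1) = 7.186×10^-4 m·K/W
  R'_ceramic fibre blanket = ln(0.138/0.0896)/(2πk) = 0.4319/(2π·0.0796) = 0.8636 m·K/W
ΣR = 7.186×10^-4 + 0.8636 = 0.8643 m·K/W
Q' = ΔT/ΣR = (397 °C − 26.3 °C)/0.8643 = 429 W/m

Q' = 429 W/m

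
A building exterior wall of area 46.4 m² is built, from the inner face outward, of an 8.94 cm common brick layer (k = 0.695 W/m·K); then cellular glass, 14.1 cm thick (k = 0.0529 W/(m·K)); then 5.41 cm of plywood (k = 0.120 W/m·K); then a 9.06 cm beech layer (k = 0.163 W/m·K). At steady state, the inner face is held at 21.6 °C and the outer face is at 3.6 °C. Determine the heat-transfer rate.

Q = 220 W

Series thermal resistances, inner to outer:
  R_common brick = L/(kA) = 0.0894/(0.695·46.4) = 0.002772 K/W
  R_cellular glass = L/(kA) = 0.141/(0.0529·46.4) = 0.05744 K/W
  R_plywood = L/(kA) = 0.0541/(0.120·46.4) = 0.009716 K/W
  R_beech = L/(kA) = 0.0906/(0.163·46.4) = 0.01198 K/W
ΣR = 0.002772 + 0.05744 + 0.009716 + 0.01198 = 0.08191 K/W
Q = ΔT/ΣR = (21.6 °C − 3.6 °C)/0.08191 = 220 W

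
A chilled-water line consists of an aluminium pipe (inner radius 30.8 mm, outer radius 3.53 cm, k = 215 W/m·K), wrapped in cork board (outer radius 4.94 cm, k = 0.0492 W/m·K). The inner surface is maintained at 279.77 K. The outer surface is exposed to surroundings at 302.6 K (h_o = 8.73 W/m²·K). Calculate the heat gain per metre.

Treat each layer as a resistance in series:
  R'_aluminium = ln(0.0353/0.0308)/(2πk) = 0.1364/(2π·215) = 1.009×10^-4 m·K/W
  R'_cork board = ln(0.0494/0.0353)/(2πk) = 0.3361/(2π·0.0492) = 1.087 m·K/W
  R'_conv,out = 1/(2πr h) = 1/(2π·0.0494·8.73) = 0.3690 m·K/W
ΣR = 1.009×10^-4 + 1.087 + 0.3690 = 1.456 m·K/W
Q' = ΔT/ΣR = (279.77 K − 302.6 K)/1.456 = -15.7 W/m
(Negative Q' ⇒ heat flows inward; heat gain = 15.7 W/m.)

Q' = 15.7 W/m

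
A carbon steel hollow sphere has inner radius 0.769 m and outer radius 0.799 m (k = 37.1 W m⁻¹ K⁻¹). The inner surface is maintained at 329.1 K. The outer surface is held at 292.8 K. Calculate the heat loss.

Q = 4πk·ΔT/(1/r₁ − 1/r₂) = 4π × 37.1 × 36.3 / (1/0.769 − 1/0.799) = 3.47×10^5 W

Q = 347 kW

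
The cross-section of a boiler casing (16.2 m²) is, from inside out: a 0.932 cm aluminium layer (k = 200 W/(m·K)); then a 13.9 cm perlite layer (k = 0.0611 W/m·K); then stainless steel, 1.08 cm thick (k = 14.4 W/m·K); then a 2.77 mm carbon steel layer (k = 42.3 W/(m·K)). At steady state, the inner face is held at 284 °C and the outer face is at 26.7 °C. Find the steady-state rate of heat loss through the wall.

Q = 1830 W

Resistance network (inner→outer):
  R_aluminium = L/(kA) = 0.00932/(200·16.2) = 2.877×10^-6 K/W
  R_perlite = L/(kA) = 0.139/(0.0611·16.2) = 0.1404 K/W
  R_stainless steel = L/(kA) = 0.0108/(14.4·16.2) = 4.630×10^-5 K/W
  R_carbon steel = L/(kA) = 0.00277/(42.3·16.2) = 4.042×10^-6 K/W
ΣR = 2.877×10^-6 + 0.1404 + 4.630×10^-5 + 4.042×10^-6 = 0.1405 K/W
Q = ΔT/ΣR = (284 °C − 26.7 °C)/0.1405 = 1830 W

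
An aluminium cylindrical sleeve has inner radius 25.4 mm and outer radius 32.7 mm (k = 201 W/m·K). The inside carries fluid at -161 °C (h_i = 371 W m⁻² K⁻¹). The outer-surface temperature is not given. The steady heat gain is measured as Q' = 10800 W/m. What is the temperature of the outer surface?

T_out = 23.6 °C

Sum the resistances:
  R'_conv,in = 1/(2πr h) = 1/(2π·0.0254·371) = 0.01689 m·K/W
  R'_aluminium = ln(0.0327/0.0254)/(2πk) = 0.2526/(2π·201) = 2.000×10^-4 m·K/W
ΣR = 0.01709 m·K/W
ΔT = Q'·ΣR = 10800 × 0.01709 = 184.6 K
Heat flows inward, so T_out = T_in + ΔT = -161 + 184.6 = 23.6 °C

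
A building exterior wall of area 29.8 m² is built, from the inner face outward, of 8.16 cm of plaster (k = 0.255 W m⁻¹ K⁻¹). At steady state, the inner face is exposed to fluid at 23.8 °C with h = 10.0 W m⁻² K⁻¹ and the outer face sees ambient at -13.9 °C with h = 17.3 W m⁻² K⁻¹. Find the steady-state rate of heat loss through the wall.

Q = 2.35 kW

Series thermal resistances, inner to outer:
  R_conv,in = 1/(hA) = 1/(10.0·29.8) = 0.003356 K/W
  R_plaster = L/(kA) = 0.0816/(0.255·29.8) = 0.01074 K/W
  R_conv,out = 1/(hA) = 1/(17.3·29.8) = 0.001940 K/W
ΣR = 0.003356 + 0.01074 + 0.001940 = 0.01604 K/W
Q = ΔT/ΣR = (23.8 °C − -13.9 °C)/0.01604 = 2350 W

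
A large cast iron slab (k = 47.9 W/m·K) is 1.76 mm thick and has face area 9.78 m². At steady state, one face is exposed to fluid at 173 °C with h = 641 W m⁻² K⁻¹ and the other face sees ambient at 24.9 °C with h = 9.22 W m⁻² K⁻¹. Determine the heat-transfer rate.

Q = 13.2 kW

Resistance network (inner→outer):
  R_conv,in = 1/(hA) = 1/(641·9.78) = 1.595×10^-4 K/W
  R_cast iron = L/(kA) = 0.00176/(47.9·9.78) = 3.757×10^-6 K/W
  R_conv,out = 1/(hA) = 1/(9.22·9.78) = 0.01109 K/W
ΣR = 1.595×10^-4 + 3.757×10^-6 + 0.01109 = 0.01125 K/W
Q = ΔT/ΣR = (173 °C − 24.9 °C)/0.01125 = 13200 W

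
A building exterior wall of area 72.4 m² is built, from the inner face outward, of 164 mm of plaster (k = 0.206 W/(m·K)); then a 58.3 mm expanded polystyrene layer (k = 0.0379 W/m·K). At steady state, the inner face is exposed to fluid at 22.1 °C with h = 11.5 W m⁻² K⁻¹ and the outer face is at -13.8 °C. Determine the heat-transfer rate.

Series thermal resistances, inner to outer:
  R_conv,in = 1/(hA) = 1/(11.5·72.4) = 0.001201 K/W
  R_plaster = L/(kA) = 0.164/(0.206·72.4) = 0.01100 K/W
  R_expanded polystyrene = L/(kA) = 0.0583/(0.0379·72.4) = 0.02125 K/W
ΣR = 0.001201 + 0.01100 + 0.02125 = 0.03345 K/W
Q = ΔT/ΣR = (22.1 °C − -13.8 °C)/0.03345 = 1070 W

Q = 1070 W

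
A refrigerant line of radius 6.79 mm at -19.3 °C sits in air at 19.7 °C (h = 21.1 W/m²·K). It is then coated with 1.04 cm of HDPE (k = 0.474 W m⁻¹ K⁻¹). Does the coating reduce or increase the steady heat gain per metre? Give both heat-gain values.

increases: 35.1 → 52.0 W/m

Critical radius for a cylinder: r_cr = k/h = 0.0225 m = 2.25 cm.
Outer radius after coating: r₂ = 0.00679 + 0.0104 = 0.01719 m.
Since r₁ < r_cr and r₂ ≤ r_cr, the coating moves toward the maximum at r_cr — heat gain rises.
Bare: R = 1/(2πr₁h) = 1.111 m·K/W; Q = 39/1.111 = 35.1 W/m.
Coated: R = R_cond + R_conv = 0.7507 m·K/W; Q = 39/0.7507 = 52.0 W/m.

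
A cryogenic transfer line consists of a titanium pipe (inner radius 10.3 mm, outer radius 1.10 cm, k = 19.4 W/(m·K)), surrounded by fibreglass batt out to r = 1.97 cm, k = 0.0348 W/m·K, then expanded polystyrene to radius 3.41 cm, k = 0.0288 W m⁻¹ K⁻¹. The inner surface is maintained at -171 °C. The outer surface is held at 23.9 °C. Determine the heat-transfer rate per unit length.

Q' = 34.2 W/m

Treat each layer as a resistance in series:
  R'_titanium = ln(0.0110/0.0103)/(2πk) = 0.06575/(2π·19.4) = 5.394×10^-4 m·K/W
  R'_fibreglass batt = ln(0.0197/0.0110)/(2πk) = 0.5827/(2π·0.0348) = 2.665 m·K/W
  R'_expanded polystyrene = ln(0.0341/0.0197)/(2πk) = 0.5487/(2π·0.0288) = 3.032 m·K/W
ΣR = 5.394×10^-4 + 2.665 + 3.032 = 5.698 m·K/W
Q' = ΔT/ΣR = (-171 °C − 23.9 °C)/5.698 = -34.2 W/m
(Negative Q' ⇒ heat flows inward; heat gain = 34.2 W/m.)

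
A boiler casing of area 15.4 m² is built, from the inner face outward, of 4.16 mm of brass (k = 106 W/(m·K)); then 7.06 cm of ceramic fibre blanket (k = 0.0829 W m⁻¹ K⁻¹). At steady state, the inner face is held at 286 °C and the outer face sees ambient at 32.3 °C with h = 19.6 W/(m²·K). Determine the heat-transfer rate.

Q = 4.33 kW

Treat each layer as a resistance in series:
  R_brass = L/(kA) = 0.00416/(106·15.4) = 2.548×10^-6 K/W
  R_ceramic fibre blanket = L/(kA) = 0.0706/(0.0829·15.4) = 0.05530 K/W
  R_conv,out = 1/(hA) = 1/(19.6·15.4) = 0.003313 K/W
ΣR = 2.548×10^-6 + 0.05530 + 0.003313 = 0.05862 K/W
Q = ΔT/ΣR = (286 °C − 32.3 °C)/0.05862 = 4330 W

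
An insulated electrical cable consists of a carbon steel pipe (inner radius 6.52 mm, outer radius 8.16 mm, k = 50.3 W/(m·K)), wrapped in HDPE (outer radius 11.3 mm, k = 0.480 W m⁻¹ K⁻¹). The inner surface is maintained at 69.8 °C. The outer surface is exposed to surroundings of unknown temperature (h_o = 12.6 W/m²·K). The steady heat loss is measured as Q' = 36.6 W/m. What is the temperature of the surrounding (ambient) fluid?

Sum the resistances:
  R'_carbon steel = ln(0.00816/0.00652)/(2πk) = 0.2244/(2π·50.3) = 7.099×10^-4 m·K/W
  R'_HDPE = ln(0.0113/0.00816)/(2πk) = 0.3256/(2π·0.480) = 0.1079 m·K/W
  R'_conv,out = 1/(2πr h) = 1/(2π·0.0113·12.6) = 1.118 m·K/W
ΣR = 1.226 m·K/W
ΔT = Q'·ΣR = 36.6 × 1.226 = 44.87 K
Heat flows outward, so T_out = T_in − ΔT = 69.8 − 44.87 = 24.9 °C

T_out = 24.9 °C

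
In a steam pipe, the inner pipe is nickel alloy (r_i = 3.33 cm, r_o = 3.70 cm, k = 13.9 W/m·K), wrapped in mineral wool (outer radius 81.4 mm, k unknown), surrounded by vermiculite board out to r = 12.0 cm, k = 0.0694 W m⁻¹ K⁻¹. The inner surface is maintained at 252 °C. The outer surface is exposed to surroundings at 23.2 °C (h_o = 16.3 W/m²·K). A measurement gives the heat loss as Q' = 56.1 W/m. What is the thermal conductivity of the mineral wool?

k = 0.0404 W/m·K

ΣR = ΔT/Q' = |252 − 23.2|/56.1 = 4.078 m·K/W
Known resistances:
  R'_nickel alloy = ln(0.0370/0.0333)/(2πk) = 0.1054/(2π·13.9) = 0.001206 m·K/W
  R'_vermiculite board = ln(0.120/0.0814)/(2πk) = 0.3881/(2π·0.0694) = 0.8901 m·K/W
  R'_conv,out = 1/(2πr h) = 1/(2π·0.120·16.3) = 0.08137 m·K/W
R_mineral wool = ΣR − ΣR_known = 4.078 − 0.9727 = 3.105 m·K/W
ln(r₂/r₁)/(2πk) = 3.105 ⇒ k = 0.7885/(2π·3.105) = 0.0404 W/m·K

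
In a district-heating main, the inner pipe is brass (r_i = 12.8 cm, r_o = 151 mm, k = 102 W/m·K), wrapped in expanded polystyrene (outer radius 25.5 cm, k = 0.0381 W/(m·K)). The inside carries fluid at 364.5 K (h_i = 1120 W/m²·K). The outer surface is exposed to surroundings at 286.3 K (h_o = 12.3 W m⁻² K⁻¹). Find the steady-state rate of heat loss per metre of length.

Resistance network (inner→outer):
  R'_conv,in = 1/(2πr h) = 1/(2π·0.128·1120) = 0.001110 m·K/W
  R'_brass = ln(0.151/0.128)/(2πk) = 0.1652/(2π·102) = 2.578×10^-4 m·K/W
  R'_expanded polystyrene = ln(0.255/0.151)/(2πk) = 0.5240/(2π·0.0381) = 2.189 m·K/W
  R'_conv,out = 1/(2πr h) = 1/(2π·0.255·12.3) = 0.05074 m·K/W
ΣR = 0.001110 + 2.578×10^-4 + 2.189 + 0.05074 = 2.241 m·K/W
Q' = ΔT/ΣR = (364.5 K − 286.3 K)/2.241 = 34.9 W/m

Q' = 34.9 W/m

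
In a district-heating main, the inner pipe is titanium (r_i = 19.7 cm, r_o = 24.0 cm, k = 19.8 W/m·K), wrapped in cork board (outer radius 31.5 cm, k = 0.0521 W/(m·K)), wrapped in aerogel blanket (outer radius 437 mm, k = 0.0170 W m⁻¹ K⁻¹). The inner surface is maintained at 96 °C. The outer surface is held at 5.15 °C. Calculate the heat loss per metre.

Series thermal resistances, inner to outer:
  R'_titanium = ln(0.240/0.197)/(2πk) = 0.1974/(2π·19.8) = 0.001587 m·K/W
  R'_cork board = ln(0.315/0.240)/(2πk) = 0.2719/(2π·0.0521) = 0.8307 m·K/W
  R'_aerogel blanket = ln(0.437/0.315)/(2πk) = 0.3274/(2π·0.0170) = 3.065 m·K/W
ΣR = 0.001587 + 0.8307 + 3.065 = 3.897 m·K/W
Q' = ΔT/ΣR = (96 °C − 5.15 °C)/3.897 = 23.3 W/m

Q' = 23.3 W/m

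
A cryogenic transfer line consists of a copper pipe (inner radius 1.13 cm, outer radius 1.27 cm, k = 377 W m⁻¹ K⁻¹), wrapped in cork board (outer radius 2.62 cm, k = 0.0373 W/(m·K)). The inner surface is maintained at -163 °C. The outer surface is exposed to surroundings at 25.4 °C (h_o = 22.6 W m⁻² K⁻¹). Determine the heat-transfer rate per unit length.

Q' = 56.1 W/m

Treat each layer as a resistance in series:
  R'_copper = ln(0.0127/0.0113)/(2πk) = 0.1168/(2π·377) = 4.931×10^-5 m·K/W
  R'_cork board = ln(0.0262/0.0127)/(2πk) = 0.7242/(2π·0.0373) = 3.090 m·K/W
  R'_conv,out = 1/(2πr h) = 1/(2π·0.0262·22.6) = 0.2688 m·K/W
ΣR = 4.931×10^-5 + 3.090 + 0.2688 = 3.359 m·K/W
Q' = ΔT/ΣR = (-163 °C − 25.4 °C)/3.359 = -56.1 W/m
(Negative Q' ⇒ heat flows inward; heat gain = 56.1 W/m.)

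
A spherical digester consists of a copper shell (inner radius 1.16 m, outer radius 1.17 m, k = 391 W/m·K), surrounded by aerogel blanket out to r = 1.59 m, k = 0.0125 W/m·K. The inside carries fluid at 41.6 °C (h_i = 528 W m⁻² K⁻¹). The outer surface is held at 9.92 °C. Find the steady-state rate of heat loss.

Q = 22.0 W

Series thermal resistances, inner to outer:
  R_conv,in = 1/(4πr²h) = 1/(4π·1.16²·528) = 1.120×10^-4 K/W
  R_copper = (1/1.16 − 1/1.17)/(4πk) = 0.007368/(4π·391) = 1.500×10^-6 K/W
  R_aerogel blanket = (1/1.17 − 1/1.59)/(4πk) = 0.2258/(4π·0.0125) = 1.437 K/W
ΣR = 1.120×10^-4 + 1.500×10^-6 + 1.437 = 1.437 K/W
Q = ΔT/ΣR = (41.6 °C − 9.92 °C)/1.437 = 22.0 W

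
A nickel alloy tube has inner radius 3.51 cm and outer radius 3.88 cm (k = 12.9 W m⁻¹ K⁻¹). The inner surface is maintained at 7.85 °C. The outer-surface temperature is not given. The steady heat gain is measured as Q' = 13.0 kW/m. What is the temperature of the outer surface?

Sum the resistances:
  R'_nickel alloy = ln(0.0388/0.0351)/(2πk) = 0.1002/(2π·12.9) = 0.001236 m·K/W
ΣR = 0.001236 m·K/W
ΔT = Q'·ΣR = 13000 × 0.001236 = 16.07 K
Heat flows inward, so T_out = T_in + ΔT = 7.85 + 16.07 = 23.9 °C

T_out = 23.9 °C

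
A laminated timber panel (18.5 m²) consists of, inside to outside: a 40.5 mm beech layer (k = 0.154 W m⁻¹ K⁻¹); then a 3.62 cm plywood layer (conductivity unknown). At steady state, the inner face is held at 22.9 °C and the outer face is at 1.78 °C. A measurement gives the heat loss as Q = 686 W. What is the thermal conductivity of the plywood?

ΣR = ΔT/Q = |22.9 − 1.78|/686 = 0.03079 K/W
Known resistances:
  R_beech = L/(kA) = 0.0405/(0.154·18.5) = 0.01422 K/W
R_plywood = ΣR − ΣR_known = 0.03079 − 0.01422 = 0.01657 K/W
L/(kA) = 0.01657 ⇒ k = 0.0362/(0.01657·18.5) = 0.118 W/m·K

k = 0.118 W/m·K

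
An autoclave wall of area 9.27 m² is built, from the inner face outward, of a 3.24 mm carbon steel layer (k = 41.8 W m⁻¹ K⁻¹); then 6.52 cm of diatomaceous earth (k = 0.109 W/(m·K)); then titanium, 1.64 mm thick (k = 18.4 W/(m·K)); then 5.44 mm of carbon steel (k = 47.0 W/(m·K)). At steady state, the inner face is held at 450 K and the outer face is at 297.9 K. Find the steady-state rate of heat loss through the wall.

Series thermal resistances, inner to outer:
  R_carbon steel = L/(kA) = 0.00324/(41.8·9.27) = 8.362×10^-6 K/W
  R_diatomaceous earth = L/(kA) = 0.0652/(0.109·9.27) = 0.06453 K/W
  R_titanium = L/(kA) = 0.00164/(18.4·9.27) = 9.615×10^-6 K/W
  R_carbon steel = L/(kA) = 0.00544/(47.0·9.27) = 1.249×10^-5 K/W
ΣR = 8.362×10^-6 + 0.06453 + 9.615×10^-6 + 1.249×10^-5 = 0.06456 K/W
Q = ΔT/ΣR = (450 K − 297.9 K)/0.06456 = 2360 W

Q = 2360 W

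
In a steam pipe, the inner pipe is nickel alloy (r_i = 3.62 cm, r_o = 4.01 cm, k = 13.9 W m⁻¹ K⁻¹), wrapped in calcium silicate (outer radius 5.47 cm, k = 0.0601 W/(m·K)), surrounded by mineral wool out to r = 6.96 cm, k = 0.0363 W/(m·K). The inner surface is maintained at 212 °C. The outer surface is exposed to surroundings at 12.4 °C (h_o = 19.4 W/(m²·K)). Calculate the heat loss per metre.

Series thermal resistances, inner to outer:
  R'_nickel alloy = ln(0.0401/0.0362)/(2πk) = 0.1023/(2π·13.9) = 0.001172 m·K/W
  R'_calcium silicate = ln(0.0547/0.0401)/(2πk) = 0.3105/(2π·0.0601) = 0.8222 m·K/W
  R'_mineral wool = ln(0.0696/0.0547)/(2πk) = 0.2409/(2π·0.0363) = 1.056 m·K/W
  R'_conv,out = 1/(2πr h) = 1/(2π·0.0696·19.4) = 0.1179 m·K/W
ΣR = 0.001172 + 0.8222 + 1.056 + 0.1179 = 1.997 m·K/W
Q' = ΔT/ΣR = (212 °C − 12.4 °C)/1.997 = 99.9 W/m

Q' = 99.9 W/m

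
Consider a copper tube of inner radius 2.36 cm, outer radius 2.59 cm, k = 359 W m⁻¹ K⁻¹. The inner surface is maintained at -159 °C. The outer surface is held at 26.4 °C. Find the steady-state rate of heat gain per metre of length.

Q' = 4500 kW/m

Q' = 2πk·ΔT/ln(r₂/r₁) = 2π × 359 × 185.4 / ln(0.0259/0.0236) = 4.50×10^6 W/m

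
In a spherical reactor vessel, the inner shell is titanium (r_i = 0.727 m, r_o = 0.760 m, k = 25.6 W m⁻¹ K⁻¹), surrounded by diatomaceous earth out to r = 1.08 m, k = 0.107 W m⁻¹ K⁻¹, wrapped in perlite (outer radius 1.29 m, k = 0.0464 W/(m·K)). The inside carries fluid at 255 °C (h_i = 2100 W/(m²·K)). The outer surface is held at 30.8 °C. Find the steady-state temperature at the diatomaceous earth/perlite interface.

Resistance network (inner→outer):
  R_conv,in = 1/(4πr²h) = 1/(4π·0.727²·2100) = 7.170×10^-5 K/W
  R_titanium = (1/0.727 − 1/0.760)/(4πk) = 0.05973/(4π·25.6) = 1.857×10^-4 K/W
  R_diatomaceous earth = (1/0.760 − 1/1.08)/(4πk) = 0.3899/(4π·0.107) = 0.2899 K/W
  R_perlite = (1/1.08 − 1/1.29)/(4πk) = 0.1507/(4π·0.0464) = 0.2585 K/W
ΣR = 7.170×10^-5 + 1.857×10^-4 + 0.2899 + 0.2585 = 0.5487 K/W
Q = ΔT/ΣR = (255 °C − 30.8 °C)/0.5487 = 408.6 W
From the inner boundary to the diatomaceous earth/perlite interface, ΣR_partial = 0.2902 K/W.
T_interface = T_in − Q·ΣR_partial = 255 °C − (408.6)(0.2902) = 136 °C

T = 136 °C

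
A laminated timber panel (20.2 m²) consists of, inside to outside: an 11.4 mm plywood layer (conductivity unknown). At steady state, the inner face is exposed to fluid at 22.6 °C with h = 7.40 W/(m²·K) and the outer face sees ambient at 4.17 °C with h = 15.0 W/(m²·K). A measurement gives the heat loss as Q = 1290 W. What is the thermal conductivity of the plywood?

k = 0.131 W/m·K

ΣR = ΔT/Q = |22.6 − 4.17|/1290 = 0.01429 K/W
Known resistances:
  R_conv,in = 1/(hA) = 1/(7.40·20.2) = 0.006690 K/W
  R_conv,out = 1/(hA) = 1/(15.0·20.2) = 0.003300 K/W
R_plywood = ΣR − ΣR_known = 0.01429 − 0.009990 = 0.004300 K/W
L/(kA) = 0.004300 ⇒ k = 0.0114/(0.004300·20.2) = 0.131 W/m·K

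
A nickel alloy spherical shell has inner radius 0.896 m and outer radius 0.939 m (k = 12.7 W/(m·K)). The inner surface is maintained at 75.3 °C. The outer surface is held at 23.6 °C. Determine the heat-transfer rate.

Q = 4πk·ΔT/(1/r₁ − 1/r₂) = 4π × 12.7 × 51.7 / (1/0.896 − 1/0.939) = 1.61×10^5 W

Q = 161 kW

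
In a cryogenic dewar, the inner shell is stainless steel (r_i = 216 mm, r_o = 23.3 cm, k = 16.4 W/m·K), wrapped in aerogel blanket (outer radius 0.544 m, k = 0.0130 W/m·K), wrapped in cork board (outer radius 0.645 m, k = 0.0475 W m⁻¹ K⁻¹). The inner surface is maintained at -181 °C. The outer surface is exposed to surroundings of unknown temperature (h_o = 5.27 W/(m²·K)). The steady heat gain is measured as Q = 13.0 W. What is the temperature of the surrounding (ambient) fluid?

Sum the resistances:
  R_stainless steel = (1/0.216 − 1/0.233)/(4πk) = 0.3378/(4π·16.4) = 0.001639 K/W
  R_aerogel blanket = (1/0.233 − 1/0.544)/(4πk) = 2.454/(4π·0.0130) = 15.02 K/W
  R_cork board = (1/0.544 − 1/0.645)/(4πk) = 0.2878/(4π·0.0475) = 0.4822 K/W
  R_conv,out = 1/(4πr²h) = 1/(4π·0.645²·5.27) = 0.03630 K/W
ΣR = 15.54 K/W
ΔT = Q·ΣR = 13.0 × 15.54 = 202.0 K
Heat flows inward, so T_out = T_in + ΔT = -181 + 202.0 = 21.0 °C

T_out = 21.0 °C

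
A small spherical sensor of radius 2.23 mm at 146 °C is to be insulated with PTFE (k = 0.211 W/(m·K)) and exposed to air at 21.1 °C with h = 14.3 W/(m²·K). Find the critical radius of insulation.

r_cr = 2.95 cm

For a sphere, r_cr = 2k_ins/h = 2·0.211/14.3 = 0.0295 m = 2.95 cm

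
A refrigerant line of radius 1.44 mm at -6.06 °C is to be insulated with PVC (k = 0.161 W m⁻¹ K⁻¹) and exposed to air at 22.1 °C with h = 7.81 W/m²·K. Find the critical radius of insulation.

For a cylinder, r_cr = k_ins/h = 0.161/7.81 = 0.0206 m = 2.06 cm

r_cr = 2.06 cm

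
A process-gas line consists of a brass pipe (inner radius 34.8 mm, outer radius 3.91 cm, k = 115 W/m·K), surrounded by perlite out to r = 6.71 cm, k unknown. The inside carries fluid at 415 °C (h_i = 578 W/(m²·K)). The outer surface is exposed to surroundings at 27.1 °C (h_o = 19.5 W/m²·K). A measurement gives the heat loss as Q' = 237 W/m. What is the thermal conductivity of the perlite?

k = 0.0570 W/m·K

ΣR = ΔT/Q' = |415 − 27.1|/237 = 1.637 m·K/W
Known resistances:
  R'_conv,in = 1/(2πr h) = 1/(2π·0.0348·578) = 0.007912 m·K/W
  R'_brass = ln(0.0391/0.0348)/(2πk) = 0.1165/(2π·115) = 1.612×10^-4 m·K/W
  R'_conv,out = 1/(2πr h) = 1/(2π·0.0671·19.5) = 0.1216 m·K/W
R_perlite = ΣR − ΣR_known = 1.637 − 0.1297 = 1.507 m·K/W
ln(r₂/r₁)/(2πk) = 1.507 ⇒ k = 0.5401/(2π·1.507) = 0.0570 W/m·K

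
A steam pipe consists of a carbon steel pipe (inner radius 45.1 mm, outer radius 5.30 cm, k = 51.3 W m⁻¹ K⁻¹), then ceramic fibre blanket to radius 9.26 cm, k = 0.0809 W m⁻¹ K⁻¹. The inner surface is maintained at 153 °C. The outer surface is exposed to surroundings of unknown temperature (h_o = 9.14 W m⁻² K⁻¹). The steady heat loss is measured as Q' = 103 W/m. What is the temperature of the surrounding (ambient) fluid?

T_out = 20.5 °C

Series resistances:
  R'_carbon steel = ln(0.0530/0.0451)/(2πk) = 0.1614/(2π·51.3) = 5.008×10^-4 m·K/W
  R'_ceramic fibre blanket = ln(0.0926/0.0530)/(2πk) = 0.5580/(2π·0.0809) = 1.098 m·K/W
  R'_conv,out = 1/(2πr h) = 1/(2π·0.0926·9.14) = 0.1880 m·K/W
ΣR = 1.286 m·K/W
ΔT = Q'·ΣR = 103 × 1.286 = 132.5 K
Heat flows outward, so T_out = T_in − ΔT = 153 − 132.5 = 20.5 °C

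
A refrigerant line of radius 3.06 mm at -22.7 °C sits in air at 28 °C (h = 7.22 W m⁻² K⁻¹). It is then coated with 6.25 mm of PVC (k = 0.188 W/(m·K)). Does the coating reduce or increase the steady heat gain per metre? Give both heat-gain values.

increases: 7.04 → 15.3 W/m

Critical radius for a cylinder: r_cr = k/h = 0.0260 m = 2.60 cm.
Outer radius after coating: r₂ = 0.00306 + 0.00625 = 0.00931 m.
Since r₁ < r_cr and r₂ ≤ r_cr, the coating moves toward the maximum at r_cr — heat gain rises.
Bare: R = 1/(2πr₁h) = 7.204 m·K/W; Q = 50.7/7.204 = 7.04 W/m.
Coated: R = R_cond + R_conv = 3.310 m·K/W; Q = 50.7/3.310 = 15.3 W/m.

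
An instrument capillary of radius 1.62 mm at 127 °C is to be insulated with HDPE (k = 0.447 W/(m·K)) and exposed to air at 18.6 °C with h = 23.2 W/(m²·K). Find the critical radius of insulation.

r_cr = 1.93 cm

For a cylinder, r_cr = k_ins/h = 0.447/23.2 = 0.0193 m = 1.93 cm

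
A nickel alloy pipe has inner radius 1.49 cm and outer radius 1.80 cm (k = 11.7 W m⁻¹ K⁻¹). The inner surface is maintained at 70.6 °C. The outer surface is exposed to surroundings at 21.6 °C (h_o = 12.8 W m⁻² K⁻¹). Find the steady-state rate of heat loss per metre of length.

Q' = 70.7 W/m

Series thermal resistances, inner to outer:
  R'_nickel alloy = ln(0.0180/0.0149)/(2πk) = 0.1890/(2π·11.7) = 0.002571 m·K/W
  R'_conv,out = 1/(2πr h) = 1/(2π·0.0180·12.8) = 0.6908 m·K/W
ΣR = 0.002571 + 0.6908 = 0.6934 m·K/W
Q' = ΔT/ΣR = (70.6 °C − 21.6 °C)/0.6934 = 70.7 W/m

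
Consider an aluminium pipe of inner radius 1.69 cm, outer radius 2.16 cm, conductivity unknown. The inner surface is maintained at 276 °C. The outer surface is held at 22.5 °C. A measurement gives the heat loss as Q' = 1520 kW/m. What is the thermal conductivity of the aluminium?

ΣR = ΔT/Q' = |276 − 22.5|/1.52×10^6 = 1.668×10^-4 m·K/W
ln(r₂/r₁)/(2πk) = 1.668×10^-4 ⇒ k = 0.2454/(2π·1.668×10^-4) = 234 W/m·K

k = 234 W/m·K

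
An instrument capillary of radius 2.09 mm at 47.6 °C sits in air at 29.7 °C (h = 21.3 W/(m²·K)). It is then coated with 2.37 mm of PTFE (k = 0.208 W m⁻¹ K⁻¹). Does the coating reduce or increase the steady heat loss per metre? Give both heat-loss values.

Critical radius for a cylinder: r_cr = k/h = 0.00977 m = 0.977 cm.
Outer radius after coating: r₂ = 0.00209 + 0.00237 = 0.00446 m.
Since r₁ < r_cr and r₂ ≤ r_cr, the coating moves toward the maximum at r_cr — heat loss rises.
Bare: R = 1/(2πr₁h) = 3.575 m·K/W; Q = 17.9/3.575 = 5.01 W/m.
Coated: R = R_cond + R_conv = 2.255 m·K/W; Q = 17.9/2.255 = 7.94 W/m.

increases: 5.01 → 7.94 W/m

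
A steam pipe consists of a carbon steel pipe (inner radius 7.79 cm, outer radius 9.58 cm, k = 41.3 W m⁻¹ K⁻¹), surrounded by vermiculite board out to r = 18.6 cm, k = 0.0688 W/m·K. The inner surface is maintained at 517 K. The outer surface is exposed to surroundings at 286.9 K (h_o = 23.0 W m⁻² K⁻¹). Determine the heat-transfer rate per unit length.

Resistance network (inner→outer):
  R'_carbon steel = ln(0.0958/0.0779)/(2πk) = 0.2068/(2π·41.3) = 7.971×10^-4 m·K/W
  R'_vermiculite board = ln(0.186/0.0958)/(2πk) = 0.6635/(2π·0.0688) = 1.535 m·K/W
  R'_conv,out = 1/(2πr h) = 1/(2π·0.186·23.0) = 0.03720 m·K/W
ΣR = 7.971×10^-4 + 1.535 + 0.03720 = 1.573 m·K/W
Q' = ΔT/ΣR = (517 K − 286.9 K)/1.573 = 146 W/m

Q' = 146 W/m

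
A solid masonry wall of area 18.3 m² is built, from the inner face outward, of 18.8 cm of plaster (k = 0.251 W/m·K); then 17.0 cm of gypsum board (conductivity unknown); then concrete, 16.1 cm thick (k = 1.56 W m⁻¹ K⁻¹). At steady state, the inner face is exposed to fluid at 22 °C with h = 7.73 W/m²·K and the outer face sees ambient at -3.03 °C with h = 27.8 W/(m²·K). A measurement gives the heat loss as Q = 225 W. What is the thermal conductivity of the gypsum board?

k = 0.167 W/m·K

ΣR = ΔT/Q = |22 − -3.03|/225 = 0.1112 K/W
Known resistances:
  R_conv,in = 1/(hA) = 1/(7.73·18.3) = 0.007069 K/W
  R_plaster = L/(kA) = 0.188/(0.251·18.3) = 0.04093 K/W
  R_concrete = L/(kA) = 0.161/(1.56·18.3) = 0.005640 K/W
  R_conv,out = 1/(hA) = 1/(27.8·18.3) = 0.001966 K/W
R_gypsum board = ΣR − ΣR_known = 0.1112 − 0.05561 = 0.05559 K/W
L/(kA) = 0.05559 ⇒ k = 0.170/(0.05559·18.3) = 0.167 W/m·K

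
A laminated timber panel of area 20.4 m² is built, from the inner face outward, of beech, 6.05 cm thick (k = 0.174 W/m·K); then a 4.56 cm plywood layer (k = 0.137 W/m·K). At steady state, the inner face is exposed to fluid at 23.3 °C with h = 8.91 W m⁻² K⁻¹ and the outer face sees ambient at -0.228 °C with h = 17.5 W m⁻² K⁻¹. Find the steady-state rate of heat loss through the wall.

Series thermal resistances, inner to outer:
  R_conv,in = 1/(hA) = 1/(8.91·20.4) = 0.005502 K/W
  R_beech = L/(kA) = 0.0605/(0.174·20.4) = 0.01704 K/W
  R_plywood = L/(kA) = 0.0456/(0.137·20.4) = 0.01632 K/W
  R_conv,out = 1/(hA) = 1/(17.5·20.4) = 0.002801 K/W
ΣR = 0.005502 + 0.01704 + 0.01632 + 0.002801 = 0.04166 K/W
Q = ΔT/ΣR = (23.3 °C − -0.228 °C)/0.04166 = 565 W

Q = 565 W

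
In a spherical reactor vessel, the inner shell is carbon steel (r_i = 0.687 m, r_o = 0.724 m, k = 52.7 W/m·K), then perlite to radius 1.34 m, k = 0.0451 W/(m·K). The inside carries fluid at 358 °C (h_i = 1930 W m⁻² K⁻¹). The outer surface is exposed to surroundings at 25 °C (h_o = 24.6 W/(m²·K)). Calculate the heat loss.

Treat each layer as a resistance in series:
  R_conv,in = 1/(4πr²h) = 1/(4π·0.687²·1930) = 8.736×10^-5 K/W
  R_carbon steel = (1/0.687 − 1/0.724)/(4πk) = 0.07439/(4π·52.7) = 1.123×10^-4 K/W
  R_perlite = (1/0.724 − 1/1.34)/(4πk) = 0.6349/(4π·0.0451) = 1.120 K/W
  R_conv,out = 1/(4πr²h) = 1/(4π·1.34²·24.6) = 0.001802 K/W
ΣR = 8.736×10^-5 + 1.123×10^-4 + 1.120 + 0.001802 = 1.122 K/W
Q = ΔT/ΣR = (358 °C − 25 °C)/1.122 = 297 W

Q = 297 W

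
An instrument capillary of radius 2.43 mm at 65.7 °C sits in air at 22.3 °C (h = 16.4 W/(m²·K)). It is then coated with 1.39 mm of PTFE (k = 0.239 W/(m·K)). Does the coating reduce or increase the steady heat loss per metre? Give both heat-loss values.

Critical radius for a cylinder: r_cr = k/h = 0.0146 m = 1.46 cm.
Outer radius after coating: r₂ = 0.00243 + 0.00139 = 0.00382 m.
Since r₁ < r_cr and r₂ ≤ r_cr, the coating moves toward the maximum at r_cr — heat loss rises.
Bare: R = 1/(2πr₁h) = 3.994 m·K/W; Q = 43.4/3.994 = 10.9 W/m.
Coated: R = R_cond + R_conv = 2.842 m·K/W; Q = 43.4/2.842 = 15.3 W/m.

increases: 10.9 → 15.3 W/m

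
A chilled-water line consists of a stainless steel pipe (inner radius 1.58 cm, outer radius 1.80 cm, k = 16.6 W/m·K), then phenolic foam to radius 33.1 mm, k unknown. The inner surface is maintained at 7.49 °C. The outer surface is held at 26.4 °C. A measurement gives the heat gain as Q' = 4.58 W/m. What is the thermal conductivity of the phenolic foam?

ΣR = ΔT/Q' = |7.49 − 26.4|/4.58 = 4.129 m·K/W
Known resistances:
  R'_stainless steel = ln(0.0180/0.0158)/(2πk) = 0.1304/(2π·16.6) = 0.001250 m·K/W
R_phenolic foam = ΣR − ΣR_known = 4.129 − 0.001250 = 4.128 m·K/W
ln(r₂/r₁)/(2πk) = 4.128 ⇒ k = 0.6092/(2π·4.128) = 0.0235 W/m·K

k = 0.0235 W/m·K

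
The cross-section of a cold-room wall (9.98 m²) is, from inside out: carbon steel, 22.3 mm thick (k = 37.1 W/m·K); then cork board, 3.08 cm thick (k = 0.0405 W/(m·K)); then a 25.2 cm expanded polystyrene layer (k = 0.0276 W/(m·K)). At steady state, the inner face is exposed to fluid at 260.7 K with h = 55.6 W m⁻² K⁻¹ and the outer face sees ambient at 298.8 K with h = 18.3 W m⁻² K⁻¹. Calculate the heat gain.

Q = 38.2 W

Series thermal resistances, inner to outer:
  R_conv,in = 1/(hA) = 1/(55.6·9.98) = 0.001802 K/W
  R_carbon steel = L/(kA) = 0.0223/(37.1·9.98) = 6.023×10^-5 K/W
  R_cork board = L/(kA) = 0.0308/(0.0405·9.98) = 0.07620 K/W
  R_expanded polystyrene = L/(kA) = 0.252/(0.0276·9.98) = 0.9149 K/W
  R_conv,out = 1/(hA) = 1/(18.3·9.98) = 0.005475 K/W
ΣR = 0.001802 + 6.023×10^-5 + 0.07620 + 0.9149 + 0.005475 = 0.9984 K/W
Q = ΔT/ΣR = (260.7 K − 298.8 K)/0.9984 = -38.2 W
(Negative Q ⇒ heat flows inward; heat gain = 38.2 W.)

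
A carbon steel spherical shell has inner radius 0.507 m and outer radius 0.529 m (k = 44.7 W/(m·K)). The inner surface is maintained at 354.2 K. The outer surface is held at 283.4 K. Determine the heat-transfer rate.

Q = 4πk·ΔT/(1/r₁ − 1/r₂) = 4π × 44.7 × 70.8 / (1/0.507 − 1/0.529) = 4.85×10^5 W

Q = 485 kW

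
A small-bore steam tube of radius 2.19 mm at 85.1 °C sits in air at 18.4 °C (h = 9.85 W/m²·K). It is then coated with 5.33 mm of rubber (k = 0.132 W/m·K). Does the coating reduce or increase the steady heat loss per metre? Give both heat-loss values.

Critical radius for a cylinder: r_cr = k/h = 0.0134 m = 1.34 cm.
Outer radius after coating: r₂ = 0.00219 + 0.00533 = 0.00752 m.
Since r₁ < r_cr and r₂ ≤ r_cr, the coating moves toward the maximum at r_cr — heat loss rises.
Bare: R = 1/(2πr₁h) = 7.378 m·K/W; Q = 66.7/7.378 = 9.04 W/m.
Coated: R = R_cond + R_conv = 3.636 m·K/W; Q = 66.7/3.636 = 18.3 W/m.

increases: 9.04 → 18.3 W/m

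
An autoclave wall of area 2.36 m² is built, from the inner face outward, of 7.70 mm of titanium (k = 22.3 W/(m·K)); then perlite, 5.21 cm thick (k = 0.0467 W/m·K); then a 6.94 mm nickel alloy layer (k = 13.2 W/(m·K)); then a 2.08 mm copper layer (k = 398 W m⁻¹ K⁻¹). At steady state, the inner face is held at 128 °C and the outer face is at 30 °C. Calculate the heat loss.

Resistance network (inner→outer):
  R_titanium = L/(kA) = 0.00770/(22.3·2.36) = 1.463×10^-4 K/W
  R_perlite = L/(kA) = 0.0521/(0.0467·2.36) = 0.4727 K/W
  R_nickel alloy = L/(kA) = 0.00694/(13.2·2.36) = 2.228×10^-4 K/W
  R_copper = L/(kA) = 0.00208/(398·2.36) = 2.214×10^-6 K/W
ΣR = 1.463×10^-4 + 0.4727 + 2.228×10^-4 + 2.214×10^-6 = 0.4731 K/W
Q = ΔT/ΣR = (128 °C − 30 °C)/0.4731 = 207 W

Q = 207 W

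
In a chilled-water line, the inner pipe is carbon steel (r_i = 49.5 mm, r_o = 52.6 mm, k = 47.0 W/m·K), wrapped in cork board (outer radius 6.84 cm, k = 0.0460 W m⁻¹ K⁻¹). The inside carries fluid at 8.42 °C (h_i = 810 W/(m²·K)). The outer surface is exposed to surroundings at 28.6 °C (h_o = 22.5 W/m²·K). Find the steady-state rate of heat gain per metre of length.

Resistance network (inner→outer):
  R'_conv,in = 1/(2πr h) = 1/(2π·0.0495·810) = 0.003969 m·K/W
  R'_carbon steel = ln(0.0526/0.0495)/(2πk) = 0.06074/(2π·47.0) = 2.057×10^-4 m·K/W
  R'_cork board = ln(0.0684/0.0526)/(2πk) = 0.2627/(2π·0.0460) = 0.9088 m·K/W
  R'_conv,out = 1/(2πr h) = 1/(2π·0.0684·22.5) = 0.1034 m·K/W
ΣR = 0.003969 + 2.057×10^-4 + 0.9088 + 0.1034 = 1.016 m·K/W
Q' = ΔT/ΣR = (8.42 °C − 28.6 °C)/1.016 = -19.9 W/m
(Negative Q' ⇒ heat flows inward; heat gain = 19.9 W/m.)

Q' = 19.9 W/m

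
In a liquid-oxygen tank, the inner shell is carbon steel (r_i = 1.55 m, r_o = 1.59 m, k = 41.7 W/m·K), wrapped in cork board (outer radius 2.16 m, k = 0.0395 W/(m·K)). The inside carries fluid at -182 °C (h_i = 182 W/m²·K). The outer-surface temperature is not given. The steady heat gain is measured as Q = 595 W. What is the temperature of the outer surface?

T_out = 17.1 °C

Series resistances:
  R_conv,in = 1/(4πr²h) = 1/(4π·1.55²·182) = 1.820×10^-4 K/W
  R_carbon steel = (1/1.55 − 1/1.59)/(4πk) = 0.01623/(4π·41.7) = 3.097×10^-5 K/W
  R_cork board = (1/1.59 − 1/2.16)/(4πk) = 0.1660/(4π·0.0395) = 0.3344 K/W
ΣR = 0.3346 K/W
ΔT = Q·ΣR = 595 × 0.3346 = 199.1 K
Heat flows inward, so T_out = T_in + ΔT = -182 + 199.1 = 17.1 °C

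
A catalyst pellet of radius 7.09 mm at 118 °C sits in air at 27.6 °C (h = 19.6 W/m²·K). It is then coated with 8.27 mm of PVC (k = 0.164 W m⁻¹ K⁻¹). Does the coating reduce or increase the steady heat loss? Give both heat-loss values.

Critical radius for a sphere: r_cr = 2k/h = 0.0167 m = 1.67 cm.
Outer radius after coating: r₂ = 0.00709 + 0.00827 = 0.01536 m.
Since r₁ < r_cr and r₂ ≤ r_cr, the coating moves toward the maximum at r_cr — heat loss rises.
Bare: R = 1/(4πr₁²h) = 80.77 K/W; Q = 90.4/80.77 = 1.12 W.
Coated: R = R_cond + R_conv = 54.06 K/W; Q = 90.4/54.06 = 1.67 W.

increases: 1.12 → 1.67 W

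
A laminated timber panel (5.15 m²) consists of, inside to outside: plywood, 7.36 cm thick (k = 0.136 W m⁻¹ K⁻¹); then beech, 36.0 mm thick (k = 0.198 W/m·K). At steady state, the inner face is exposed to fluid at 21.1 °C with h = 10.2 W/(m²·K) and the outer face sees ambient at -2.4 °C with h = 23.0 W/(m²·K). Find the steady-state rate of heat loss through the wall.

Q = 140 W

Resistance network (inner→outer):
  R_conv,in = 1/(hA) = 1/(10.2·5.15) = 0.01904 K/W
  R_plywood = L/(kA) = 0.0736/(0.136·5.15) = 0.1051 K/W
  R_beech = L/(kA) = 0.0360/(0.198·5.15) = 0.03530 K/W
  R_conv,out = 1/(hA) = 1/(23.0·5.15) = 0.008442 K/W
ΣR = 0.01904 + 0.1051 + 0.03530 + 0.008442 = 0.1679 K/W
Q = ΔT/ΣR = (21.1 °C − -2.4 °C)/0.1679 = 140 W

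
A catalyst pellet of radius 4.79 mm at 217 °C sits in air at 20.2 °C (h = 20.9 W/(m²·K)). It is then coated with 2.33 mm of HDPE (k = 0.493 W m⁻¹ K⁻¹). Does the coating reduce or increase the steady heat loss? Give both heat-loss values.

increases: 1.19 → 2.28 W

Critical radius for a sphere: r_cr = 2k/h = 0.0472 m = 4.72 cm.
Outer radius after coating: r₂ = 0.00479 + 0.00233 = 0.00712 m.
Since r₁ < r_cr and r₂ ≤ r_cr, the coating moves toward the maximum at r_cr — heat loss rises.
Bare: R = 1/(4πr₁²h) = 165.9 K/W; Q = 196.8/165.9 = 1.19 W.
Coated: R = R_cond + R_conv = 86.14 K/W; Q = 196.8/86.14 = 2.28 W.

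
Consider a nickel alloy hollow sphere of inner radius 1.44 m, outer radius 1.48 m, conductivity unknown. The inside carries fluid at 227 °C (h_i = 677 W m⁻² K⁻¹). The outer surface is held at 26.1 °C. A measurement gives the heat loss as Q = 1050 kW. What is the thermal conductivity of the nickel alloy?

k = 11.1 W/m·K

ΣR = ΔT/Q = |227 − 26.1|/1.05×10^6 = 1.913×10^-4 K/W
Known resistances:
  R_conv,in = 1/(4πr²h) = 1/(4π·1.44²·677) = 5.669×10^-5 K/W
R_nickel alloy = ΣR − ΣR_known = 1.913×10^-4 − 5.669×10^-5 = 1.346×10^-4 K/W
(1/r₁−1/r₂)/(4πk) = 1.346×10^-4 ⇒ k = 0.01877/(4π·1.346×10^-4) = 11.1 W/m·K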